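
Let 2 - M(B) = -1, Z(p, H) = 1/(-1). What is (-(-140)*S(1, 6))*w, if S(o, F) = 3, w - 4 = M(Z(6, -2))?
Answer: 2940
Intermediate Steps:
Z(p, H) = -1
M(B) = 3 (M(B) = 2 - 1*(-1) = 2 + 1 = 3)
w = 7 (w = 4 + 3 = 7)
(-(-140)*S(1, 6))*w = -(-140)*3*7 = -35*(-12)*7 = 420*7 = 2940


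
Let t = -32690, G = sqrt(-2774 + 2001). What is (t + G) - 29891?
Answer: -62581 + I*sqrt(773) ≈ -62581.0 + 27.803*I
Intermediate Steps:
G = I*sqrt(773) (G = sqrt(-773) = I*sqrt(773) ≈ 27.803*I)
(t + G) - 29891 = (-32690 + I*sqrt(773)) - 29891 = -62581 + I*sqrt(773)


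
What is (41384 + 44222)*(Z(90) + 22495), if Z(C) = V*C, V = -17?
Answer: 1794729790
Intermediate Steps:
Z(C) = -17*C
(41384 + 44222)*(Z(90) + 22495) = (41384 + 44222)*(-17*90 + 22495) = 85606*(-1530 + 22495) = 85606*20965 = 1794729790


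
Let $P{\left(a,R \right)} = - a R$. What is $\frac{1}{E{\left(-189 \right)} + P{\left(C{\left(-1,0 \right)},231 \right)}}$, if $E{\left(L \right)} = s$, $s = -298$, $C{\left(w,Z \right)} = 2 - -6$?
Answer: $- \frac{1}{2146} \approx -0.00046598$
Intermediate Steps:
$C{\left(w,Z \right)} = 8$ ($C{\left(w,Z \right)} = 2 + 6 = 8$)
$P{\left(a,R \right)} = - R a$
$E{\left(L \right)} = -298$
$\frac{1}{E{\left(-189 \right)} + P{\left(C{\left(-1,0 \right)},231 \right)}} = \frac{1}{-298 - 231 \cdot 8} = \frac{1}{-298 - 1848} = \frac{1}{-2146} = - \frac{1}{2146}$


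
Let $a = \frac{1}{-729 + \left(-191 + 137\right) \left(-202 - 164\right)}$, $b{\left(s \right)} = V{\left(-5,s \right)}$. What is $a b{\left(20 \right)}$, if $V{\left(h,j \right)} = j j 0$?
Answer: $0$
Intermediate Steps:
$V{\left(h,j \right)} = 0$ ($V{\left(h,j \right)} = j^{2} \cdot 0 = 0$)
$b{\left(s \right)} = 0$
$a = \frac{1}{19035}$ ($a = \frac{1}{-729 - -19764} = \frac{1}{-729 + 19764} = \frac{1}{19035} \approx 5.2535 \cdot 10^{-5}$)
$a b{\left(20 \right)} = \frac{1}{19035} \cdot 0 = 0$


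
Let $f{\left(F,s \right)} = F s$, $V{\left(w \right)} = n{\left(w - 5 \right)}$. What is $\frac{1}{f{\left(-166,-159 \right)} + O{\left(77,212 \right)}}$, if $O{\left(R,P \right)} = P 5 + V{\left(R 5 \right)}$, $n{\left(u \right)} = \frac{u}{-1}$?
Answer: $\frac{1}{27074} \approx 3.6936 \cdot 10^{-5}$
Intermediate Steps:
$n{\left(u \right)} = - u$ ($n{\left(u \right)} = u \left(-1\right) = - u$)
$V{\left(w \right)} = 5 - w$ ($V{\left(w \right)} = - (w - 5) = - (-5 + w) = 5 - w$)
$O{\left(R,P \right)} = 5 - 5 R + 5 P$ ($O{\left(R,P \right)} = P 5 - \left(-5 + R 5\right) = 5 P - \left(-5 + 5 R\right) = 5 - 5 R + 5 P$)
$\frac{1}{f{\left(-166,-159 \right)} + O{\left(77,212 \right)}} = \frac{1}{\left(-166\right) \left(-159\right) + \left(5 - 385 + 5 \cdot 212\right)} = \frac{1}{26394 + \left(5 - 385 + 1060\right)} = \frac{1}{26394 + 680} = \frac{1}{27074}$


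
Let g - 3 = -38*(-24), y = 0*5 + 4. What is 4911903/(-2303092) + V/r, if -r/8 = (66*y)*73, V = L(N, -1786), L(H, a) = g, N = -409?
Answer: -5753067319/2690011456 ≈ -2.1387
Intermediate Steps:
y = 4 (y = 0 + 4 = 4)
g = 915 (g = 3 - 38*(-24) = 3 + 912 = 915)
L(H, a) = 915
V = 915
r = -154176 (r = -8*66*4*73 = -2112*73 = -8*19272 = -154176)
4911903/(-2303092) + V/r = 4911903/(-2303092) + 915/(-154176) = 4911903*(-1/2303092) + 915*(-1/154176) = -4911903/2303092 - 305/51392 = -5753067319/2690011456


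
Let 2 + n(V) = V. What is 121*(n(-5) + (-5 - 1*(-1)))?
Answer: -1331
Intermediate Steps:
n(V) = -2 + V
121*(n(-5) + (-5 - 1*(-1))) = 121*((-2 - 5) + (-5 - 1*(-1))) = 121*(-7 + (-5 + 1)) = 121*(-7 - 4) = 121*(-11) = -1331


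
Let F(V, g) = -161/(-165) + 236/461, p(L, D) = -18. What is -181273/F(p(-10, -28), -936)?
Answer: -13788530745/113161 ≈ -1.2185e+5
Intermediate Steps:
F(V, g) = 113161/76065 (F(V, g) = -161*(-1/165) + 236*(1/461) = 161/165 + 236/461 = 113161/76065)
-181273/F(p(-10, -28), -936) = -181273/113161/76065 = -181273*76065/113161 = -13788530745/113161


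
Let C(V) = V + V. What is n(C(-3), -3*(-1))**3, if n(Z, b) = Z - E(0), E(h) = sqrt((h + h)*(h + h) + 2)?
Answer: -(6 + sqrt(2))**3 ≈ -407.56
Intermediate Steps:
C(V) = 2*V
E(h) = sqrt(2 + 4*h**2) (E(h) = sqrt((2*h)*(2*h) + 2) = sqrt(4*h**2 + 2) = sqrt(2 + 4*h**2))
n(Z, b) = Z - sqrt(2) (n(Z, b) = Z - sqrt(2 + 4*0**2) = Z - sqrt(2 + 4*0) = Z - sqrt(2 + 0) = Z - sqrt(2))
n(C(-3), -3*(-1))**3 = (2*(-3) - sqrt(2))**3 = (-6 - sqrt(2))**3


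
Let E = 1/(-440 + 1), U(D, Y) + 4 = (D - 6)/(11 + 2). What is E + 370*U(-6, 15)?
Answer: -10395533/5707 ≈ -1821.5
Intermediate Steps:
U(D, Y) = -58/13 + D/13 (U(D, Y) = -4 + (D - 6)/(11 + 2) = -4 + (-6 + D)/13 = -4 + (-6 + D)*(1/13) = -4 + (-6/13 + D/13) = -58/13 + D/13)
E = -1/439 (E = 1/(-439) = -1/439 ≈ -0.0022779)
E + 370*U(-6, 15) = -1/439 + 370*(-58/13 + (1/13)*(-6)) = -1/439 + 370*(-58/13 - 6/13) = -1/439 + 370*(-64/13) = -1/439 - 23680/13 = -10395533/5707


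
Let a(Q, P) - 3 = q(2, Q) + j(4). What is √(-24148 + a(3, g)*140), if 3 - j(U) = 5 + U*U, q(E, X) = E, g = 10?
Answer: 4*I*√1623 ≈ 161.15*I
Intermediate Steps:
j(U) = -2 - U² (j(U) = 3 - (5 + U*U) = 3 - (5 + U²) = 3 + (-5 - U²) = -2 - U²)
a(Q, P) = -13 (a(Q, P) = 3 + (2 + (-2 - 1*4²)) = 3 + (2 + (-2 - 1*16)) = 3 + (2 + (-2 - 16)) = 3 + (2 - 18) = 3 - 16 = -13)
√(-24148 + a(3, g)*140) = √(-24148 - 13*140) = √(-24148 - 1820) = √(-25968) = 4*I*√1623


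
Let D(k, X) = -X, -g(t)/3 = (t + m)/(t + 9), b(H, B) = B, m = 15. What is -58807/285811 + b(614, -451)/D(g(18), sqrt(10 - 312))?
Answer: -58807/285811 - 451*I*sqrt(302)/302 ≈ -0.20575 - 25.952*I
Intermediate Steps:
g(t) = -3*(15 + t)/(9 + t) (g(t) = -3*(t + 15)/(t + 9) = -3*(15 + t)/(9 + t))
-58807/285811 + b(614, -451)/D(g(18), sqrt(10 - 312)) = -58807/285811 - 451*(-1/sqrt(10 - 312)) = -58807*1/285811 - 451*I*sqrt(302)/302 = -58807/285811 - 451*I*sqrt(302)/302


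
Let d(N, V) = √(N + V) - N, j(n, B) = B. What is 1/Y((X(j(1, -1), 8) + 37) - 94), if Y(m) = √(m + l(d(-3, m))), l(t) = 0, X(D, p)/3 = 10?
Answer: -I*√3/9 ≈ -0.19245*I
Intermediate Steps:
X(D, p) = 30 (X(D, p) = 3*10 = 30)
Y(m) = √m (Y(m) = √(m + 0) = √m)
1/Y((X(j(1, -1), 8) + 37) - 94) = 1/(√((30 + 37) - 94)) = 1/(√(67 - 94)) = 1/(√(-27)) = 1/(3*I*√3) = -I*√3/9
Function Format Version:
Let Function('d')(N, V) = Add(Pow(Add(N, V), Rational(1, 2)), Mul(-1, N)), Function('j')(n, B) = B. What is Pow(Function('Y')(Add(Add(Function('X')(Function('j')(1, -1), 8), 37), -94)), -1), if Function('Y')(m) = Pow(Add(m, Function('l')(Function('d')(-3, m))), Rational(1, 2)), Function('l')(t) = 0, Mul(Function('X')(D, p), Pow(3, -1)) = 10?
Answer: Mul(Rational(-1, 9), I, Pow(3, Rational(1, 2))) ≈ Mul(-0.19245, I)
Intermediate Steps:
Function('X')(D, p) = 30 (Function('X')(D, p) = Mul(3, 10) = 30)
Function('Y')(m) = Pow(m, Rational(1, 2)) (Function('Y')(m) = Pow(Add(m, 0), Rational(1, 2)) = Pow(m, Rational(1, 2)))
Pow(Function('Y')(Add(Add(Function('X')(Function('j')(1, -1), 8), 37), -94)), -1) = Pow(Pow(Add(Add(30, 37), -94), Rational(1, 2)), -1) = Pow(Pow(Add(67, -94), Rational(1, 2)), -1) = Pow(Pow(-27, Rational(1, 2)), -1) = Pow(Mul(3, I, Pow(3, Rational(1, 2))), -1) = Mul(Rational(-1, 9), I, Pow(3, Rational(1, 2)))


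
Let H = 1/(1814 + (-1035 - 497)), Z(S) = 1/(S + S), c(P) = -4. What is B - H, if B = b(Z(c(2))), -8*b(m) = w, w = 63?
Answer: -8887/1128 ≈ -7.8785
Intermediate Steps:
Z(S) = 1/(2*S)
b(m) = -63/8 (b(m) = -⅛*63 = -63/8)
B = -63/8 ≈ -7.8750
H = 1/282 (H = 1/(1814 - 1532) = 1/282 ≈ 0.0035461)
B - H = -63/8 - 1*1/282 = -63/8 - 1/282 = -8887/1128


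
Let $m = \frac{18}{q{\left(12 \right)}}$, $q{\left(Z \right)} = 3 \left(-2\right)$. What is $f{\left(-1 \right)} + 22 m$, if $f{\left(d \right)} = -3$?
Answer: $-69$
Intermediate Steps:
$q{\left(Z \right)} = -6$
$m = -3$ ($m = \frac{18}{-6} = 18 \left(- \frac{1}{6}\right) = -3$)
$f{\left(-1 \right)} + 22 m = -3 + 22 \left(-3\right) = -3 - 66 = -69$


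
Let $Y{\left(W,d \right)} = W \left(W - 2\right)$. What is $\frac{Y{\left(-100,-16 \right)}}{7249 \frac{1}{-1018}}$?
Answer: $- \frac{10383600}{7249} \approx -1432.4$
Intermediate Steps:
$Y{\left(W,d \right)} = W \left(-2 + W\right)$
$\frac{Y{\left(-100,-16 \right)}}{7249 \frac{1}{-1018}} = \frac{\left(-100\right) \left(-2 - 100\right)}{7249 \frac{1}{-1018}} = \frac{\left(-100\right) \left(-102\right)}{7249 \left(- \frac{1}{1018}\right)} = \frac{10200}{- \frac{7249}{1018}} = 10200 \left(- \frac{1018}{7249}\right) = - \frac{10383600}{7249}$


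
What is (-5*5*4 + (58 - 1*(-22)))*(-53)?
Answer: 1060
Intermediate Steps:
(-5*5*4 + (58 - 1*(-22)))*(-53) = (-25*4 + (58 + 22))*(-53) = (-100 + 80)*(-53) = -20*(-53) = 1060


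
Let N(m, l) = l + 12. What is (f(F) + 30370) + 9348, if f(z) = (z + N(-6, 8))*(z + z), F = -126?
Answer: 66430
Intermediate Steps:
N(m, l) = 12 + l
f(z) = 2*z*(20 + z) (f(z) = (z + (12 + 8))*(z + z) = (z + 20)*(2*z) = (20 + z)*(2*z) = 2*z*(20 + z))
(f(F) + 30370) + 9348 = (2*(-126)*(20 - 126) + 30370) + 9348 = (2*(-126)*(-106) + 30370) + 9348 = (26712 + 30370) + 9348 = 57082 + 9348 = 66430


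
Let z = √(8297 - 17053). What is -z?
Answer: -2*I*√2189 ≈ -93.573*I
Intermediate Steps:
z = 2*I*√2189 (z = √(-8756) = 2*I*√2189 ≈ 93.573*I)
-z = -2*I*√2189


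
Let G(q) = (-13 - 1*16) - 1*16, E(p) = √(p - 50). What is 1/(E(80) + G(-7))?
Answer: -3/133 - √30/1995 ≈ -0.025302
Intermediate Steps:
E(p) = √(-50 + p)
G(q) = -45 (G(q) = (-13 - 16) - 16 = -29 - 16 = -45)
1/(E(80) + G(-7)) = 1/(√(-50 + 80) - 45) = 1/(√30 - 45) = 1/(-45 + √30)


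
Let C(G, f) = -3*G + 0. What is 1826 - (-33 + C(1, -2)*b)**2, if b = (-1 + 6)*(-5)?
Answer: 62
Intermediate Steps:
C(G, f) = -3*G
b = -25 (b = 5*(-5) = -25)
1826 - (-33 + C(1, -2)*b)**2 = 1826 - (-33 - 3*1*(-25))**2 = 1826 - (-33 - 3*(-25))**2 = 1826 - (-33 + 75)**2 = 1826 - 1*42**2 = 1826 - 1*1764 = 1826 - 1764 = 62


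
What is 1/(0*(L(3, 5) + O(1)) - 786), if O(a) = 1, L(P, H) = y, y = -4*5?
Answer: -1/786 ≈ -0.0012723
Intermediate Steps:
y = -20
L(P, H) = -20
1/(0*(L(3, 5) + O(1)) - 786) = 1/(0*(-20 + 1) - 786) = 1/(0*(-19) - 786) = 1/(0 - 786) = 1/(-786) = -1/786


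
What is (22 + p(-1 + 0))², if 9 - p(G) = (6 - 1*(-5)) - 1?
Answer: 441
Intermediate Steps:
p(G) = -1 (p(G) = 9 - ((6 - 1*(-5)) - 1) = 9 - ((6 + 5) - 1) = 9 - (11 - 1) = 9 - 1*10 = 9 - 10 = -1)
(22 + p(-1 + 0))² = (22 - 1)² = 21² = 441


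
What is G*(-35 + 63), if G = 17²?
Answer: 8092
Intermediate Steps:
G = 289
G*(-35 + 63) = 289*(-35 + 63) = 289*28 = 8092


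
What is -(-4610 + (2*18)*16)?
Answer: 4034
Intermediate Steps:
-(-4610 + (2*18)*16) = -(-4610 + 36*16) = -(-4610 + 576) = -1*(-4034) = 4034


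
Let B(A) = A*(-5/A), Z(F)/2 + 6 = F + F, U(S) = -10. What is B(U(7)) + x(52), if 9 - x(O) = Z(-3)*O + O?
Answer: 1200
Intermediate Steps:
Z(F) = -12 + 4*F (Z(F) = -12 + 2*(F + F) = -12 + 2*(2*F) = -12 + 4*F)
x(O) = 9 + 23*O (x(O) = 9 - ((-12 + 4*(-3))*O + O) = 9 - ((-12 - 12)*O + O) = 9 - (-24*O + O) = 9 - (-23)*O = 9 + 23*O)
B(A) = -5
B(U(7)) + x(52) = -5 + (9 + 23*52) = -5 + (9 + 1196) = -5 + 1205 = 1200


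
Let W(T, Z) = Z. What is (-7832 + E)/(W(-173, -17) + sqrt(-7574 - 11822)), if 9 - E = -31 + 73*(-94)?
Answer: 102/127 + 12*I*sqrt(4849)/127 ≈ 0.80315 + 6.5797*I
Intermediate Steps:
E = 6902 (E = 9 - (-31 + 73*(-94)) = 9 - (-31 - 6862) = 9 - 1*(-6893) = 9 + 6893 = 6902)
(-7832 + E)/(W(-173, -17) + sqrt(-7574 - 11822)) = (-7832 + 6902)/(-17 + sqrt(-7574 - 11822)) = -930/(-17 + sqrt(-19396)) = -930/(-17 + 2*I*sqrt(4849))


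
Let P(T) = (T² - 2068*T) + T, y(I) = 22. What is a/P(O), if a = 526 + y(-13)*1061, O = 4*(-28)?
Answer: 5967/61012 ≈ 0.097800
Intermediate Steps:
O = -112
P(T) = T² - 2067*T
a = 23868 (a = 526 + 22*1061 = 526 + 23342 = 23868)
a/P(O) = 23868/((-112*(-2067 - 112))) = 23868/((-112*(-2179))) = 23868/244048 = 23868*(1/244048) = 5967/61012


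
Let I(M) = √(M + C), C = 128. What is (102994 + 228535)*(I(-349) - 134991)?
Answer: -44753431239 + 331529*I*√221 ≈ -4.4753e+10 + 4.9285e+6*I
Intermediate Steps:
I(M) = √(128 + M) (I(M) = √(M + 128) = √(128 + M))
(102994 + 228535)*(I(-349) - 134991) = (102994 + 228535)*(√(128 - 349) - 134991) = 331529*(√(-221) - 134991) = 331529*(I*√221 - 134991) = 331529*(-134991 + I*√221) = -44753431239 + 331529*I*√221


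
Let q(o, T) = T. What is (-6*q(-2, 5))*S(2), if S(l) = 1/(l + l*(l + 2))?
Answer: -3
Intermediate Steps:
S(l) = 1/(l + l*(2 + l))
(-6*q(-2, 5))*S(2) = (-6*5)*(1/(2*(3 + 2))) = -15/5 = -30*⅒ = -3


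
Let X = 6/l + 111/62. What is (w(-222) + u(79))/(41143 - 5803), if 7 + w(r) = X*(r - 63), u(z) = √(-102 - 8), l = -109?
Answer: -3389501/238827720 + I*√110/35340 ≈ -0.014192 + 0.00029678*I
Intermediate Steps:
u(z) = I*√110 (u(z) = √(-110) = I*√110)
X = 11727/6758 (X = 6/(-109) + 111/62 = 6*(-1/109) + 111*(1/62) = -6/109 + 111/62 = 11727/6758 ≈ 1.7353)
w(r) = -786107/6758 + 11727*r/6758 (w(r) = -7 + 11727*(r - 63)/6758 = -7 + 11727*(-63 + r)/6758 = -7 + (-738801/6758 + 11727*r/6758) = -786107/6758 + 11727*r/6758)
(w(-222) + u(79))/(41143 - 5803) = ((-786107/6758 + (11727/6758)*(-222)) + I*√110)/(41143 - 5803) = ((-786107/6758 - 1301697/3379) + I*√110)/35340 = (-3389501/6758 + I*√110)*(1/35340) = -3389501/238827720 + I*√110/35340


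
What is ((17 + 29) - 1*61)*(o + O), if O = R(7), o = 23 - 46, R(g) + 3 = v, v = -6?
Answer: 480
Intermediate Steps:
R(g) = -9 (R(g) = -3 - 6 = -9)
o = -23
O = -9
((17 + 29) - 1*61)*(o + O) = ((17 + 29) - 1*61)*(-23 - 9) = (46 - 61)*(-32) = -15*(-32) = 480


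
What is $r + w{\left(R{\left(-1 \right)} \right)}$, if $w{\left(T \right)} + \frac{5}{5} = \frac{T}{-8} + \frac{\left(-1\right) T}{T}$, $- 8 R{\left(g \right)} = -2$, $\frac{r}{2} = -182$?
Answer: $- \frac{11713}{32} \approx -366.03$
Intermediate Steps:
$r = -364$ ($r = 2 \left(-182\right) = -364$)
$R{\left(g \right)} = \frac{1}{4}$ ($R{\left(g \right)} = \left(- \frac{1}{8}\right) \left(-2\right) = \frac{1}{4}$)
$w{\left(T \right)} = -2 - \frac{T}{8}$ ($w{\left(T \right)} = -1 + \left(\frac{T}{-8} + \frac{\left(-1\right) T}{T}\right) = -1 + \left(T \left(- \frac{1}{8}\right) - 1\right) = -1 - \left(1 + \frac{T}{8}\right) = -2 - \frac{T}{8}$)
$r + w{\left(R{\left(-1 \right)} \right)} = -364 - \frac{65}{32} = - \frac{11713}{32}$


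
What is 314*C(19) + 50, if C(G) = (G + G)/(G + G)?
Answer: 364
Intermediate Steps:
C(G) = 1 (C(G) = (2*G)/((2*G)) = (2*G)*(1/(2*G)) = 1)
314*C(19) + 50 = 314*1 + 50 = 314 + 50 = 364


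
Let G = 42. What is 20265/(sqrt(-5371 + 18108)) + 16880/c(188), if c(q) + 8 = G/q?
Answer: -1586720/731 + 20265*sqrt(12737)/12737 ≈ -1991.1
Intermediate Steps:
c(q) = -8 + 42/q
20265/(sqrt(-5371 + 18108)) + 16880/c(188) = 20265/(sqrt(-5371 + 18108)) + 16880/(-8 + 42/188) = 20265/(sqrt(12737)) + 16880/(-8 + 42*(1/188)) = 20265*(sqrt(12737)/12737) + 16880/(-8 + 21/94) = 20265*sqrt(12737)/12737 + 16880/(-731/94) = 20265*sqrt(12737)/12737 + 16880*(-94/731) = 20265*sqrt(12737)/12737 - 1586720/731 = -1586720/731 + 20265*sqrt(12737)/12737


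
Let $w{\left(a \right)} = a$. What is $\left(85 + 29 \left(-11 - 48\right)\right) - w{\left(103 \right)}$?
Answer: $-1729$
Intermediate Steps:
$\left(85 + 29 \left(-11 - 48\right)\right) - w{\left(103 \right)} = \left(85 + 29 \left(-11 - 48\right)\right) - 103 = \left(85 + 29 \left(-59\right)\right) - 103 = \left(85 - 1711\right) - 103 = -1626 - 103 = -1729$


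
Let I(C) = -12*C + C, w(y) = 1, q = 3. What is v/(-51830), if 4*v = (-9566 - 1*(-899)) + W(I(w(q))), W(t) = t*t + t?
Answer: 8557/207320 ≈ 0.041274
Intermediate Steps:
I(C) = -11*C
W(t) = t + t² (W(t) = t² + t = t + t²)
v = -8557/4 (v = ((-9566 - 1*(-899)) + (-11*1)*(1 - 11*1))/4 = ((-9566 + 899) - 11*(1 - 11))/4 = (-8667 - 11*(-10))/4 = (-8667 + 110)/4 = (¼)*(-8557) = -8557/4 ≈ -2139.3)
v/(-51830) = -8557/4/(-51830) = -8557/4*(-1/51830) = 8557/207320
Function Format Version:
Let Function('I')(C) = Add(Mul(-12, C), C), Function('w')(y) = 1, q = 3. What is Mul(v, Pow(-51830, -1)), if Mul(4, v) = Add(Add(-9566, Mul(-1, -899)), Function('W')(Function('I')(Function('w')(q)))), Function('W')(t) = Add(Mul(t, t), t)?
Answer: Rational(8557, 207320) ≈ 0.041274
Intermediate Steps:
Function('I')(C) = Mul(-11, C)
Function('W')(t) = Add(t, Pow(t, 2)) (Function('W')(t) = Add(Pow(t, 2), t) = Add(t, Pow(t, 2)))
v = Rational(-8557, 4) (v = Mul(Rational(1, 4), Add(Add(-9566, Mul(-1, -899)), Mul(Mul(-11, 1), Add(1, Mul(-11, 1))))) = Mul(Rational(1, 4), Add(Add(-9566, 899), Mul(-11, Add(1, -11)))) = Mul(Rational(1, 4), Add(-8667, Mul(-11, -10))) = Mul(Rational(1, 4), Add(-8667, 110)) = Mul(Rational(1, 4), -8557) = Rational(-8557, 4) ≈ -2139.3)
Mul(v, Pow(-51830, -1)) = Mul(Rational(-8557, 4), Pow(-51830, -1)) = Mul(Rational(-8557, 4), Rational(-1, 51830)) = Rational(8557, 207320)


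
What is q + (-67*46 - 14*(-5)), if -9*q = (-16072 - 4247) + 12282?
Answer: -2119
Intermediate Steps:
q = 893 (q = -((-16072 - 4247) + 12282)/9 = -(-20319 + 12282)/9 = -1/9*(-8037) = 893)
q + (-67*46 - 14*(-5)) = 893 + (-67*46 - 14*(-5)) = 893 + (-3082 + 70) = 893 - 3012 = -2119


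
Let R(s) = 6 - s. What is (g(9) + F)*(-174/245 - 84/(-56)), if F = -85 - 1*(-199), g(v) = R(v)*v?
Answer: 33669/490 ≈ 68.712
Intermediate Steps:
g(v) = v*(6 - v) (g(v) = (6 - v)*v = v*(6 - v))
F = 114 (F = -85 + 199 = 114)
(g(9) + F)*(-174/245 - 84/(-56)) = (9*(6 - 1*9) + 114)*(-174/245 - 84/(-56)) = (9*(6 - 9) + 114)*(-174*1/245 - 84*(-1/56)) = (9*(-3) + 114)*(-174/245 + 3/2) = (-27 + 114)*(387/490) = 87*(387/490) = 33669/490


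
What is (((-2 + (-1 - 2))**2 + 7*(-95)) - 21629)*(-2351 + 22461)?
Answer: -447829590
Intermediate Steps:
(((-2 + (-1 - 2))**2 + 7*(-95)) - 21629)*(-2351 + 22461) = (((-2 - 3)**2 - 665) - 21629)*20110 = (((-5)**2 - 665) - 21629)*20110 = ((25 - 665) - 21629)*20110 = (-640 - 21629)*20110 = -22269*20110 = -447829590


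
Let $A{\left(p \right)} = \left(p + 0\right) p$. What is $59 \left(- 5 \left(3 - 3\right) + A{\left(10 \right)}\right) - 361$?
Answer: $5539$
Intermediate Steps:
$A{\left(p \right)} = p^{2}$ ($A{\left(p \right)} = p p = p^{2}$)
$59 \left(- 5 \left(3 - 3\right) + A{\left(10 \right)}\right) - 361 = 59 \left(- 5 \left(3 - 3\right) + 10^{2}\right) - 361 = 59 \left(\left(-5\right) 0 + 100\right) - 361 = 59 \left(0 + 100\right) - 361 = 59 \cdot 100 - 361 = 5900 - 361 = 5539$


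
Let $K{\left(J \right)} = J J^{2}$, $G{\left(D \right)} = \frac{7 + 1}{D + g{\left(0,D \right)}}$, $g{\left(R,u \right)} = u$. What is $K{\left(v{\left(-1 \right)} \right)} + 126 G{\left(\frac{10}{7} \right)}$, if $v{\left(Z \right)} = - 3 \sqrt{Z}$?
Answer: $\frac{1764}{5} + 27 i \approx 352.8 + 27.0 i$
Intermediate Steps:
$G{\left(D \right)} = \frac{4}{D}$ ($G{\left(D \right)} = \frac{7 + 1}{D + D} = \frac{8}{2 D} = 8 \frac{1}{2 D} = \frac{4}{D}$)
$K{\left(J \right)} = J^{3}$
$K{\left(v{\left(-1 \right)} \right)} + 126 G{\left(\frac{10}{7} \right)} = \left(- 3 \sqrt{-1}\right)^{3} + 126 \frac{4}{10 \cdot \frac{1}{7}} = \left(- 3 i\right)^{3} + 126 \frac{4}{10 \cdot \frac{1}{7}} = 27 i + 126 \frac{4}{\frac{10}{7}} = 27 i + 126 \cdot 4 \cdot \frac{7}{10} = 27 i + 126 \cdot \frac{14}{5} = 27 i + \frac{1764}{5} = \frac{1764}{5} + 27 i$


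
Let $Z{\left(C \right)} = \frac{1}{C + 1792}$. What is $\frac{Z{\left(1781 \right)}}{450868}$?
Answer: $\frac{1}{1610951364} \approx 6.2075 \cdot 10^{-10}$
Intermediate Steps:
$Z{\left(C \right)} = \frac{1}{1792 + C}$
$\frac{Z{\left(1781 \right)}}{450868} = \frac{1}{\left(1792 + 1781\right) 450868} = \frac{1}{3573} \cdot \frac{1}{450868} = \frac{1}{1610951364}$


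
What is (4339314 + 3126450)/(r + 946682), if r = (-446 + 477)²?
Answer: 2488588/315881 ≈ 7.8782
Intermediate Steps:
r = 961 (r = 31² = 961)
(4339314 + 3126450)/(r + 946682) = (4339314 + 3126450)/(961 + 946682) = 7465764/947643 = 7465764*(1/947643) = 2488588/315881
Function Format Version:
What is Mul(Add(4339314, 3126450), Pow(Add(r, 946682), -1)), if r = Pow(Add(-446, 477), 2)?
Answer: Rational(2488588, 315881) ≈ 7.8782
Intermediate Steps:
r = 961 (r = Pow(31, 2) = 961)
Mul(Add(4339314, 3126450), Pow(Add(r, 946682), -1)) = Mul(Add(4339314, 3126450), Pow(Add(961, 946682), -1)) = Mul(7465764, Pow(947643, -1)) = Mul(7465764, Rational(1, 947643)) = Rational(2488588, 315881)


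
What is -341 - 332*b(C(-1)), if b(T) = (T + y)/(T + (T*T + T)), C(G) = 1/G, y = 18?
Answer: 5303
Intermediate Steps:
b(T) = (18 + T)/(T² + 2*T) (b(T) = (T + 18)/(T + (T*T + T)) = (18 + T)/(T + (T² + T)) = (18 + T)/(T + (T + T²)) = (18 + T)/(T² + 2*T))
-341 - 332*b(C(-1)) = -341 - 332*(18 + 1/(-1))/((1/(-1))*(2 + 1/(-1))) = -341 - 332*(18 - 1)/((-1)*(2 - 1)) = -341 - (-332)*17/1 = -341 - (-332)*17 = -341 - 332*(-17) = -341 + 5644 = 5303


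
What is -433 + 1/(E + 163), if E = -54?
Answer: -47196/109 ≈ -432.99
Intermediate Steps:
-433 + 1/(E + 163) = -433 + 1/(-54 + 163) = -433 + 1/109 = -47196/109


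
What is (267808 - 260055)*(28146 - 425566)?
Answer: -3081197260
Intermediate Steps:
(267808 - 260055)*(28146 - 425566) = 7753*(-397420) = -3081197260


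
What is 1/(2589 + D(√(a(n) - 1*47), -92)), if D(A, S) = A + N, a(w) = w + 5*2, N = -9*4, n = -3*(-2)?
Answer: 2553/6517840 - I*√31/6517840 ≈ 0.00039169 - 8.5423e-7*I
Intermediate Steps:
n = 6
N = -36
a(w) = 10 + w (a(w) = w + 10 = 10 + w)
D(A, S) = -36 + A (D(A, S) = A - 36 = -36 + A)
1/(2589 + D(√(a(n) - 1*47), -92)) = 1/(2589 + (-36 + √((10 + 6) - 1*47))) = 1/(2589 + (-36 + √(16 - 47))) = 1/(2589 + (-36 + √(-31))) = 1/(2589 + (-36 + I*√31)) = 1/(2553 + I*√31)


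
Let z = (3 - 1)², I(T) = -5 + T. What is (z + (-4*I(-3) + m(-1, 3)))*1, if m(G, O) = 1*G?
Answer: 35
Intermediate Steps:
z = 4 (z = 2² = 4)
m(G, O) = G
(z + (-4*I(-3) + m(-1, 3)))*1 = (4 + (-4*(-5 - 3) - 1))*1 = (4 + (-4*(-8) - 1))*1 = (4 + (32 - 1))*1 = (4 + 31)*1 = 35*1 = 35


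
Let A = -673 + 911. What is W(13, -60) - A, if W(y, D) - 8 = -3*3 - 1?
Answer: -240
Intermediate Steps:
A = 238
W(y, D) = -2 (W(y, D) = 8 + (-3*3 - 1) = 8 + (-9 - 1) = 8 - 10 = -2)
W(13, -60) - A = -2 - 1*238 = -2 - 238 = -240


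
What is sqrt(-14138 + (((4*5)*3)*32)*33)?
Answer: sqrt(49222) ≈ 221.86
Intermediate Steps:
sqrt(-14138 + (((4*5)*3)*32)*33) = sqrt(-14138 + ((20*3)*32)*33) = sqrt(-14138 + (60*32)*33) = sqrt(-14138 + 1920*33) = sqrt(-14138 + 63360) = sqrt(49222)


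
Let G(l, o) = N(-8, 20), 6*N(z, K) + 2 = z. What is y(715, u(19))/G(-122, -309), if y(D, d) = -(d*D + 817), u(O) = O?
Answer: 43206/5 ≈ 8641.2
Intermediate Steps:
N(z, K) = -⅓ + z/6
G(l, o) = -5/3 (G(l, o) = -⅓ + (⅙)*(-8) = -⅓ - 4/3 = -5/3)
y(D, d) = -817 - D*d (y(D, d) = -(D*d + 817) = -(817 + D*d) = -817 - D*d)
y(715, u(19))/G(-122, -309) = (-817 - 1*715*19)/(-5/3) = (-817 - 13585)*(-⅗) = -14402*(-⅗) = 43206/5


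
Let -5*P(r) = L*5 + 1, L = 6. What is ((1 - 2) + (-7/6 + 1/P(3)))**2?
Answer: 187489/34596 ≈ 5.4194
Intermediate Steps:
P(r) = -31/5 (P(r) = -(6*5 + 1)/5 = -(30 + 1)/5 = -1/5*31 = -31/5)
((1 - 2) + (-7/6 + 1/P(3)))**2 = ((1 - 2) + (-7/6 + 1/(-31/5)))**2 = (-1 + (-7*1/6 + 1*(-5/31)))**2 = (-1 + (-7/6 - 5/31))**2 = (-1 - 247/186)**2 = (-433/186)**2 = 187489/34596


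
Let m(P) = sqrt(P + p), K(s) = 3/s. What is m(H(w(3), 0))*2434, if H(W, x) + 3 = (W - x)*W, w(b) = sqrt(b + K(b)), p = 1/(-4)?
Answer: 1217*sqrt(3) ≈ 2107.9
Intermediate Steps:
p = -1/4 (p = 1*(-1/4) = -1/4 ≈ -0.25000)
w(b) = sqrt(b + 3/b)
H(W, x) = -3 + W*(W - x) (H(W, x) = -3 + (W - x)*W = -3 + W*(W - x))
m(P) = sqrt(-1/4 + P) (m(P) = sqrt(P - 1/4) = sqrt(-1/4 + P))
m(H(w(3), 0))*2434 = (sqrt(-1 + 4*(-3 + (sqrt(3 + 3/3))**2 - 1*sqrt(3 + 3/3)*0))/2)*2434 = (sqrt(-1 + 4*(-3 + (sqrt(3 + 3*(1/3)))**2 - 1*sqrt(3 + 3*(1/3))*0))/2)*2434 = (sqrt(-1 + 4*(-3 + (sqrt(3 + 1))**2 - 1*sqrt(3 + 1)*0))/2)*2434 = (sqrt(-1 + 4*(-3 + (sqrt(4))**2 - 1*sqrt(4)*0))/2)*2434 = (sqrt(-1 + 4*(-3 + 2**2 - 1*2*0))/2)*2434 = (sqrt(-1 + 4*(-3 + 4 + 0))/2)*2434 = (sqrt(-1 + 4*1)/2)*2434 = (sqrt(-1 + 4)/2)*2434 = (sqrt(3)/2)*2434 = 1217*sqrt(3)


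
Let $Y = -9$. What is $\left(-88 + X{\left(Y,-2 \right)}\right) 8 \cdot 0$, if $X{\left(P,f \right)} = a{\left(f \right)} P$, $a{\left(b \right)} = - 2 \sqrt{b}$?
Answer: $0$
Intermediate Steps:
$X{\left(P,f \right)} = - 2 P \sqrt{f}$ ($X{\left(P,f \right)} = - 2 \sqrt{f} P = - 2 P \sqrt{f}$)
$\left(-88 + X{\left(Y,-2 \right)}\right) 8 \cdot 0 = \left(-88 - - 18 \sqrt{-2}\right) 8 \cdot 0 = \left(-88 - - 18 i \sqrt{2}\right) 0 = \left(-88 + 18 i \sqrt{2}\right) 0 = 0$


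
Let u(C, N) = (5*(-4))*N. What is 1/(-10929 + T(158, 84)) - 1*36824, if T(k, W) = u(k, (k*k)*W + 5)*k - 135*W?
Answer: -244013581600697/6626482229 ≈ -36824.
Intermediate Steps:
u(C, N) = -20*N
T(k, W) = -135*W + k*(-100 - 20*W*k²) (T(k, W) = (-20*((k*k)*W + 5))*k - 135*W = (-20*(k²*W + 5))*k - 135*W = (-20*(W*k² + 5))*k - 135*W = (-20*(5 + W*k²))*k - 135*W = (-100 - 20*W*k²)*k - 135*W = k*(-100 - 20*W*k²) - 135*W = -135*W + k*(-100 - 20*W*k²))
1/(-10929 + T(158, 84)) - 1*36824 = 1/(-10929 + (-135*84 - 100*158 - 20*84*158³)) - 1*36824 = 1/(-10929 + (-11340 - 15800 - 20*84*3944312)) - 36824 = 1/(-10929 + (-11340 - 15800 - 6626444160)) - 36824 = 1/(-10929 - 6626471300) - 36824 = 1/(-6626482229) - 36824 = -1/6626482229 - 36824 = -244013581600697/6626482229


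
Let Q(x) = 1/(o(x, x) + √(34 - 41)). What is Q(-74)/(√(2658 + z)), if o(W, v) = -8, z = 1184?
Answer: -4*√3842/136391 - I*√26894/272782 ≈ -0.0018178 - 0.00060119*I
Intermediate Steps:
Q(x) = 1/(-8 + I*√7) (Q(x) = 1/(-8 + √(34 - 41)) = 1/(-8 + √(-7)) = 1/(-8 + I*√7))
Q(-74)/(√(2658 + z)) = (-8/71 - I*√7/71)/(√(2658 + 1184)) = (-8/71 - I*√7/71)/(√3842) = (-8/71 - I*√7/71)*(√3842/3842) = √3842*(-8/71 - I*√7/71)/3842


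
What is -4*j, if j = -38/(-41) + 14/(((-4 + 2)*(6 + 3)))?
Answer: -220/369 ≈ -0.59621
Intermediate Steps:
j = 55/369 (j = -38*(-1/41) + 14/((-2*9)) = 38/41 + 14/(-18) = 38/41 + 14*(-1/18) = 38/41 - 7/9 = 55/369 ≈ 0.14905)
-4*j = -4*55/369 = -220/369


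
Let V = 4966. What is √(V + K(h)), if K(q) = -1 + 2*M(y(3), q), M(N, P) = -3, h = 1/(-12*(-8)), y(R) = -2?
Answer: 3*√551 ≈ 70.420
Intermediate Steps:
h = 1/96 (h = -1/12*(-⅛) = 1/96 ≈ 0.010417)
K(q) = -7 (K(q) = -1 + 2*(-3) = -1 - 6 = -7)
√(V + K(h)) = √(4966 - 7) = √4959 = 3*√551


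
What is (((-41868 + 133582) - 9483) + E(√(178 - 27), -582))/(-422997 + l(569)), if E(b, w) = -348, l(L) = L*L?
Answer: -81883/99236 ≈ -0.82513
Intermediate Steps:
l(L) = L²
(((-41868 + 133582) - 9483) + E(√(178 - 27), -582))/(-422997 + l(569)) = (((-41868 + 133582) - 9483) - 348)/(-422997 + 569²) = ((91714 - 9483) - 348)/(-422997 + 323761) = (82231 - 348)/(-99236) = 81883*(-1/99236) = -81883/99236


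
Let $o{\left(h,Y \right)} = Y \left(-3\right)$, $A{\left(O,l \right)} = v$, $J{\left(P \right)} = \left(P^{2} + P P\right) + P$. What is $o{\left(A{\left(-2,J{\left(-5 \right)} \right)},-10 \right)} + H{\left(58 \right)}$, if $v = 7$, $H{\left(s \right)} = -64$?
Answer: $-34$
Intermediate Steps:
$J{\left(P \right)} = P + 2 P^{2}$ ($J{\left(P \right)} = \left(P^{2} + P^{2}\right) + P = 2 P^{2} + P = P + 2 P^{2}$)
$A{\left(O,l \right)} = 7$
$o{\left(h,Y \right)} = - 3 Y$
$o{\left(A{\left(-2,J{\left(-5 \right)} \right)},-10 \right)} + H{\left(58 \right)} = \left(-3\right) \left(-10\right) - 64 = 30 - 64 = -34$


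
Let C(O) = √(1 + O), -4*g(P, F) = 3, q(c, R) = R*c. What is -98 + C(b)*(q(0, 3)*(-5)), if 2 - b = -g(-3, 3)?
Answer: -98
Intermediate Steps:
g(P, F) = -¾ (g(P, F) = -¼*3 = -¾)
b = 5/4 (b = 2 - (-1)*(-3)/4 = 2 - 1*¾ = 2 - ¾ = 5/4 ≈ 1.2500)
-98 + C(b)*(q(0, 3)*(-5)) = -98 + √(1 + 5/4)*((3*0)*(-5)) = -98 + √(9/4)*(0*(-5)) = -98 + (3/2)*0 = -98 + 0 = -98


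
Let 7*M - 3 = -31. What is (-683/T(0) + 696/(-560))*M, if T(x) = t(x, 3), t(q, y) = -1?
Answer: -95446/35 ≈ -2727.0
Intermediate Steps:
T(x) = -1
M = -4 (M = 3/7 + (⅐)*(-31) = 3/7 - 31/7 = -4)
(-683/T(0) + 696/(-560))*M = (-683/(-1) + 696/(-560))*(-4) = (-683*(-1) + 696*(-1/560))*(-4) = (683 - 87/70)*(-4) = (47723/70)*(-4) = -95446/35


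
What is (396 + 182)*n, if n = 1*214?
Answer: 123692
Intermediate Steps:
n = 214
(396 + 182)*n = (396 + 182)*214 = 578*214 = 123692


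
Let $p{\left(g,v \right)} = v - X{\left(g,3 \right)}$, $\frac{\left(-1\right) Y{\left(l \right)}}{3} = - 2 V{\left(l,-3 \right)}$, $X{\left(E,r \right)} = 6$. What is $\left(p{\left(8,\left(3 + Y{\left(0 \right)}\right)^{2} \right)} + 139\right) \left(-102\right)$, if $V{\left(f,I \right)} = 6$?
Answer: $-168708$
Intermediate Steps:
$Y{\left(l \right)} = 36$ ($Y{\left(l \right)} = - 3 \left(\left(-2\right) 6\right) = \left(-3\right) \left(-12\right) = 36$)
$p{\left(g,v \right)} = -6 + v$ ($p{\left(g,v \right)} = v - 6 = -6 + v$)
$\left(p{\left(8,\left(3 + Y{\left(0 \right)}\right)^{2} \right)} + 139\right) \left(-102\right) = \left(\left(-6 + \left(3 + 36\right)^{2}\right) + 139\right) \left(-102\right) = \left(\left(-6 + 39^{2}\right) + 139\right) \left(-102\right) = \left(\left(-6 + 1521\right) + 139\right) \left(-102\right) = \left(1515 + 139\right) \left(-102\right) = 1654 \left(-102\right) = -168708$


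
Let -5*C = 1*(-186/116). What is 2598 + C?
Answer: 753513/290 ≈ 2598.3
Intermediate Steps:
C = 93/290 (C = -(-186/116)/5 = -(-186*1/116)/5 = -(-93)/(5*58) = -⅕*(-93/58) = 93/290 ≈ 0.32069)
2598 + C = 2598 + 93/290 = 753513/290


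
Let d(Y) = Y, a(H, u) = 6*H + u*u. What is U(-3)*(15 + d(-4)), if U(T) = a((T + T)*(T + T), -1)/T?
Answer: -2387/3 ≈ -795.67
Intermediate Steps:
a(H, u) = u² + 6*H (a(H, u) = 6*H + u² = u² + 6*H)
U(T) = (1 + 24*T²)/T (U(T) = ((-1)² + 6*((T + T)*(T + T)))/T = (1 + 6*((2*T)*(2*T)))/T = (1 + 6*(4*T²))/T = (1 + 24*T²)/T)
U(-3)*(15 + d(-4)) = (1/(-3) + 24*(-3))*(15 - 4) = (-⅓ - 72)*11 = -217/3*11 = -2387/3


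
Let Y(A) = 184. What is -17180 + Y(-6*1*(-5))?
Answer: -16996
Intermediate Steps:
-17180 + Y(-6*1*(-5)) = -17180 + 184 = -16996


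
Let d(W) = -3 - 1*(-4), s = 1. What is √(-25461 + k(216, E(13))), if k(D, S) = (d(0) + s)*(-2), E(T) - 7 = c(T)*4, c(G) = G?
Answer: I*√25465 ≈ 159.58*I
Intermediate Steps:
E(T) = 7 + 4*T (E(T) = 7 + T*4 = 7 + 4*T)
d(W) = 1 (d(W) = -3 + 4 = 1)
k(D, S) = -4 (k(D, S) = (1 + 1)*(-2) = 2*(-2) = -4)
√(-25461 + k(216, E(13))) = √(-25461 - 4) = √(-25465) = I*√25465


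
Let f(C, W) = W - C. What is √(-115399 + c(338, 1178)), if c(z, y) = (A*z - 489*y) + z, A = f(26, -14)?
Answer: I*√704623 ≈ 839.42*I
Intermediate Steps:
A = -40 (A = -14 - 1*26 = -14 - 26 = -40)
c(z, y) = -489*y - 39*z (c(z, y) = (-40*z - 489*y) + z = (-489*y - 40*z) + z = -489*y - 39*z)
√(-115399 + c(338, 1178)) = √(-115399 + (-489*1178 - 39*338)) = √(-115399 + (-576042 - 13182)) = √(-115399 - 589224) = √(-704623) = I*√704623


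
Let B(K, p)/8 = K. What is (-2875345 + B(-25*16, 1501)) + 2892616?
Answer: 14071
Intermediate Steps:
B(K, p) = 8*K
(-2875345 + B(-25*16, 1501)) + 2892616 = (-2875345 + 8*(-25*16)) + 2892616 = (-2875345 + 8*(-400)) + 2892616 = (-2875345 - 3200) + 2892616 = -2878545 + 2892616 = 14071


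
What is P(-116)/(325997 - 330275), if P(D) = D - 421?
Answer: 179/1426 ≈ 0.12553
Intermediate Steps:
P(D) = -421 + D
P(-116)/(325997 - 330275) = (-421 - 116)/(325997 - 330275) = -537/(-4278) = -537*(-1/4278) = 179/1426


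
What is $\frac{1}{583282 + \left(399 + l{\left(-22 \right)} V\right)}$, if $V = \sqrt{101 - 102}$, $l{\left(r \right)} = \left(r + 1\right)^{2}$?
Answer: $\frac{83383}{48669100606} - \frac{9 i}{6952728658} \approx 1.7133 \cdot 10^{-6} - 1.2945 \cdot 10^{-9} i$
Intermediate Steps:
$l{\left(r \right)} = \left(1 + r\right)^{2}$
$V = i$ ($V = \sqrt{-1} = i \approx 1.0 i$)
$\frac{1}{583282 + \left(399 + l{\left(-22 \right)} V\right)} = \frac{1}{583282 + \left(399 + \left(1 - 22\right)^{2} i\right)} = \frac{1}{583282 + \left(399 + \left(-21\right)^{2} i\right)} = \frac{1}{583282 + \left(399 + 441 i\right)} = \frac{1}{583681 + 441 i} = \frac{583681 - 441 i}{340683704242}$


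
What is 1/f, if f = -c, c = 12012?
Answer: -1/12012 ≈ -8.3250e-5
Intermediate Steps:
f = -12012 (f = -1*12012 = -12012)
1/f = 1/(-12012) = -1/12012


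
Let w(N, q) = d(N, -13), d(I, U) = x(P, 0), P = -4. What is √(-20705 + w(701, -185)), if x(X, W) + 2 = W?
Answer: I*√20707 ≈ 143.9*I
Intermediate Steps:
x(X, W) = -2 + W
d(I, U) = -2 (d(I, U) = -2 + 0 = -2)
w(N, q) = -2
√(-20705 + w(701, -185)) = √(-20705 - 2) = √(-20707) = I*√20707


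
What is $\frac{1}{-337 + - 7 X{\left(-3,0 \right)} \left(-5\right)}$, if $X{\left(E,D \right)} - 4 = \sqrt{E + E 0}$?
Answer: $- \frac{197}{42484} - \frac{35 i \sqrt{3}}{42484} \approx -0.004637 - 0.0014269 i$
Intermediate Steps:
$X{\left(E,D \right)} = 4 + \sqrt{E}$ ($X{\left(E,D \right)} = 4 + \sqrt{E + E 0} = 4 + \sqrt{E + 0} = 4 + \sqrt{E}$)
$\frac{1}{-337 + - 7 X{\left(-3,0 \right)} \left(-5\right)} = \frac{1}{-337 + - 7 \left(4 + \sqrt{-3}\right) \left(-5\right)} = \frac{1}{-337 + - 7 \left(4 + i \sqrt{3}\right) \left(-5\right)} = \frac{1}{-337 + \left(-28 - 7 i \sqrt{3}\right) \left(-5\right)} = \frac{1}{-337 + \left(140 + 35 i \sqrt{3}\right)} = \frac{1}{-197 + 35 i \sqrt{3}}$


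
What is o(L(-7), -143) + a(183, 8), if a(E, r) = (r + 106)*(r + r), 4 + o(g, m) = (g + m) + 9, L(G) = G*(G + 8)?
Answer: 1679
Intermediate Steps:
L(G) = G*(8 + G)
o(g, m) = 5 + g + m (o(g, m) = -4 + ((g + m) + 9) = -4 + (9 + g + m) = 5 + g + m)
a(E, r) = 2*r*(106 + r) (a(E, r) = (106 + r)*(2*r) = 2*r*(106 + r))
o(L(-7), -143) + a(183, 8) = (5 - 7*(8 - 7) - 143) + 2*8*(106 + 8) = (5 - 7*1 - 143) + 2*8*114 = (5 - 7 - 143) + 1824 = -145 + 1824 = 1679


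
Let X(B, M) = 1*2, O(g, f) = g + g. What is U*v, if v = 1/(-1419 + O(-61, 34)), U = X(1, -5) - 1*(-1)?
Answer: -3/1541 ≈ -0.0019468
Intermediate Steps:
O(g, f) = 2*g
X(B, M) = 2
U = 3 (U = 2 - 1*(-1) = 2 + 1 = 3)
v = -1/1541 (v = 1/(-1419 + 2*(-61)) = 1/(-1419 - 122) = 1/(-1541) = -1/1541 ≈ -0.00064893)
U*v = 3*(-1/1541) = -3/1541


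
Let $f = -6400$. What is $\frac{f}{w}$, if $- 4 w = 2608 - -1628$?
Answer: $\frac{6400}{1059} \approx 6.0434$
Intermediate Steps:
$w = -1059$ ($w = - \frac{2608 - -1628}{4} = - \frac{2608 + 1628}{4} = \left(- \frac{1}{4}\right) 4236 = -1059$)
$\frac{f}{w} = - \frac{6400}{-1059} = \left(-6400\right) \left(- \frac{1}{1059}\right) = \frac{6400}{1059}$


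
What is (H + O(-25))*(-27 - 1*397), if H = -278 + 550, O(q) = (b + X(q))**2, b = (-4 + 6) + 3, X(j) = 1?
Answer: -130592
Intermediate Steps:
b = 5 (b = 2 + 3 = 5)
O(q) = 36 (O(q) = (5 + 1)**2 = 6**2 = 36)
H = 272
(H + O(-25))*(-27 - 1*397) = (272 + 36)*(-27 - 1*397) = 308*(-27 - 397) = 308*(-424) = -130592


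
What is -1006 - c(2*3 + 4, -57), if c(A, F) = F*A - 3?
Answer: -433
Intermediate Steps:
c(A, F) = -3 + A*F (c(A, F) = A*F - 3 = -3 + A*F)
-1006 - c(2*3 + 4, -57) = -1006 - (-3 + (2*3 + 4)*(-57)) = -1006 - (-3 + (6 + 4)*(-57)) = -1006 - (-3 + 10*(-57)) = -1006 - (-3 - 570) = -1006 - 1*(-573) = -1006 + 573 = -433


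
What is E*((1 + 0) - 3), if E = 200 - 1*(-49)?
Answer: -498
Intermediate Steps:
E = 249 (E = 200 + 49 = 249)
E*((1 + 0) - 3) = 249*((1 + 0) - 3) = 249*(1 - 3) = 249*(-2) = -498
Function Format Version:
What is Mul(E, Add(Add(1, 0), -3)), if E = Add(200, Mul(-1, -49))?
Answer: -498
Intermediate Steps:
E = 249 (E = Add(200, 49) = 249)
Mul(E, Add(Add(1, 0), -3)) = Mul(249, Add(Add(1, 0), -3)) = Mul(249, Add(1, -3)) = Mul(249, -2) = -498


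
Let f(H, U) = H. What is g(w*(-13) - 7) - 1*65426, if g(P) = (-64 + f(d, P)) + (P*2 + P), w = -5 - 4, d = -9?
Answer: -65169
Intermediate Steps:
w = -9
g(P) = -73 + 3*P (g(P) = (-64 - 9) + (P*2 + P) = -73 + (2*P + P) = -73 + 3*P)
g(w*(-13) - 7) - 1*65426 = (-73 + 3*(-9*(-13) - 7)) - 1*65426 = (-73 + 3*(117 - 7)) - 65426 = (-73 + 3*110) - 65426 = (-73 + 330) - 65426 = 257 - 65426 = -65169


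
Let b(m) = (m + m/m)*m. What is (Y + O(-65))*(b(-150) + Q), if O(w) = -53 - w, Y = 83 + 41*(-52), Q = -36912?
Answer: 29662794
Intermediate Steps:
Y = -2049 (Y = 83 - 2132 = -2049)
b(m) = m*(1 + m) (b(m) = (m + 1)*m = (1 + m)*m = m*(1 + m))
(Y + O(-65))*(b(-150) + Q) = (-2049 + (-53 - 1*(-65)))*(-150*(1 - 150) - 36912) = (-2049 + (-53 + 65))*(-150*(-149) - 36912) = (-2049 + 12)*(22350 - 36912) = -2037*(-14562) = 29662794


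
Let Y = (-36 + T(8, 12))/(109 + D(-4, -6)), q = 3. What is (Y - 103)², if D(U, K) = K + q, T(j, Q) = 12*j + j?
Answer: 29430625/2809 ≈ 10477.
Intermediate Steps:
T(j, Q) = 13*j
D(U, K) = 3 + K (D(U, K) = K + 3 = 3 + K)
Y = 34/53 (Y = (-36 + 13*8)/(109 + (3 - 6)) = (-36 + 104)/(109 - 3) = 68/106 = 68*(1/106) = 34/53 ≈ 0.64151)
(Y - 103)² = (34/53 - 103)² = (-5425/53)² = 29430625/2809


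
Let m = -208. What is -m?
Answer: 208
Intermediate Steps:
-m = -1*(-208) = 208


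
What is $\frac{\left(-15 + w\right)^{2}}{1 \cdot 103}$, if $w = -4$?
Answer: $\frac{361}{103} \approx 3.5049$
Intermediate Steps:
$\frac{\left(-15 + w\right)^{2}}{1 \cdot 103} = \frac{\left(-15 - 4\right)^{2}}{1 \cdot 103} = \frac{\left(-19\right)^{2}}{103} = 361 \cdot \frac{1}{103} = \frac{361}{103}$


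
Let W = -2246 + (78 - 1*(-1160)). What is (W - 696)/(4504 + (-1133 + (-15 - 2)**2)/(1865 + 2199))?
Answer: -1731264/4575853 ≈ -0.37835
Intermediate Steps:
W = -1008 (W = -2246 + (78 + 1160) = -2246 + 1238 = -1008)
(W - 696)/(4504 + (-1133 + (-15 - 2)**2)/(1865 + 2199)) = (-1008 - 696)/(4504 + (-1133 + (-15 - 2)**2)/(1865 + 2199)) = -1704/(4504 + (-1133 + (-17)**2)/4064) = -1704/(4504 + (-1133 + 289)*(1/4064)) = -1704/(4504 - 844*1/4064) = -1704/(4504 - 211/1016) = -1704/4575853/1016 = -1704*1016/4575853 = -1731264/4575853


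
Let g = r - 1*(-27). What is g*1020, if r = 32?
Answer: 60180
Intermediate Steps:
g = 59 (g = 32 - 1*(-27) = 32 + 27 = 59)
g*1020 = 59*1020 = 60180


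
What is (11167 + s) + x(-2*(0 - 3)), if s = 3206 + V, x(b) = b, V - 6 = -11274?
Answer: 3111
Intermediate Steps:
V = -11268 (V = 6 - 11274 = -11268)
s = -8062 (s = 3206 - 11268 = -8062)
(11167 + s) + x(-2*(0 - 3)) = (11167 - 8062) - 2*(0 - 3) = 3105 - 2*(-3) = 3105 + 6 = 3111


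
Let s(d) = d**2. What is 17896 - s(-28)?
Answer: 17112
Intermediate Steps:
17896 - s(-28) = 17896 - 1*(-28)**2 = 17896 - 1*784 = 17896 - 784 = 17112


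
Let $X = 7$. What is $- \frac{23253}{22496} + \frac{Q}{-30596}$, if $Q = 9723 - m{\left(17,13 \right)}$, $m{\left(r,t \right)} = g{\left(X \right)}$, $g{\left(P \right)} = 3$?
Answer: $- \frac{232527477}{172071904} \approx -1.3513$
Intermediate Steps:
$m{\left(r,t \right)} = 3$
$Q = 9720$ ($Q = 9723 - 3 = 9720$)
$- \frac{23253}{22496} + \frac{Q}{-30596} = - \frac{23253}{22496} + \frac{9720}{-30596} = \left(-23253\right) \frac{1}{22496} + 9720 \left(- \frac{1}{30596}\right) = - \frac{23253}{22496} - \frac{2430}{7649} = - \frac{232527477}{172071904}$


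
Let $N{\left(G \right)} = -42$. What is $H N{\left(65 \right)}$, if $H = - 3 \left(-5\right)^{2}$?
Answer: $3150$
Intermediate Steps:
$H = -75$ ($H = \left(-3\right) 25 = -75$)
$H N{\left(65 \right)} = \left(-75\right) \left(-42\right) = 3150$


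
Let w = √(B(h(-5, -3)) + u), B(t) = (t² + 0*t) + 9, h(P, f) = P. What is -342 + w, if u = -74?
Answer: -342 + 2*I*√10 ≈ -342.0 + 6.3246*I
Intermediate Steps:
B(t) = 9 + t² (B(t) = (t² + 0) + 9 = t² + 9 = 9 + t²)
w = 2*I*√10 (w = √((9 + (-5)²) - 74) = √((9 + 25) - 74) = √(34 - 74) = √(-40) = 2*I*√10 ≈ 6.3246*I)
-342 + w = -342 + 2*I*√10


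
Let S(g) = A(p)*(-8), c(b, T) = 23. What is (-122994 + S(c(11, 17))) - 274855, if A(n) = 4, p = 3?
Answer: -397881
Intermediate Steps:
S(g) = -32 (S(g) = 4*(-8) = -32)
(-122994 + S(c(11, 17))) - 274855 = (-122994 - 32) - 274855 = -123026 - 274855 = -397881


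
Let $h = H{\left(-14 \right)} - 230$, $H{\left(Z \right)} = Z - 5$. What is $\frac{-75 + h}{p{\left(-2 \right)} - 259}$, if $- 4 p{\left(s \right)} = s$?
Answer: $\frac{648}{517} \approx 1.2534$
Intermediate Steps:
$H{\left(Z \right)} = -5 + Z$
$p{\left(s \right)} = - \frac{s}{4}$
$h = -249$ ($h = \left(-5 - 14\right) - 230 = -19 - 230 = -249$)
$\frac{-75 + h}{p{\left(-2 \right)} - 259} = \frac{-75 - 249}{\left(- \frac{1}{4}\right) \left(-2\right) - 259} = - \frac{324}{\frac{1}{2} - 259} = - \frac{324}{- \frac{517}{2}} = \left(-324\right) \left(- \frac{2}{517}\right) = \frac{648}{517}$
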